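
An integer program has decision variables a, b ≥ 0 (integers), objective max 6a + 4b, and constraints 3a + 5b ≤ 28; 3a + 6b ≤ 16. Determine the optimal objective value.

30

(a,b)=(5,0) is feasible, giving 30.
(a,b)=(4,0) is feasible, giving 24.
The best lattice point is (5,0), giving 30.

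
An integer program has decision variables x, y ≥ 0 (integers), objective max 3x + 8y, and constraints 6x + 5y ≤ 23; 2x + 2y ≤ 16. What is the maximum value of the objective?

(x,y)=(0,4) is feasible, giving 32.
(x,y)=(1,3) is feasible, giving 27.
No feasible integer point exceeds 32.

32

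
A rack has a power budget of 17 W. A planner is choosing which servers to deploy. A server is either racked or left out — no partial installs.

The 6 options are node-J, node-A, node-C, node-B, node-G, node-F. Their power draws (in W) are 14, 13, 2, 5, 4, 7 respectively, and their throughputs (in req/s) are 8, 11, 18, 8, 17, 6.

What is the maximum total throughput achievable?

This is a 0-1 knapsack instance.
Take node-C, node-B, and node-G: power draw 2 + 5 + 4 = 11 ≤ 17, throughput 18 + 8 + 17 = 43.
No other feasible combination does better.

43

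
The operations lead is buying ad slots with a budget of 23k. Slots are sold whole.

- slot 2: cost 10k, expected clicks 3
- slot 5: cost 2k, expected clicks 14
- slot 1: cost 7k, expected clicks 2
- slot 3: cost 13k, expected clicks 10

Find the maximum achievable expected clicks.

26

Allowing fractional choices, the relaxed optimum would be about 26.4, but ad slots are indivisible.
slot 5 + slot 1 + slot 3: cost 2 + 7 + 13 = 22 ≤ 23, expected clicks 14 + 2 + 10 = 26.
slot 5 + slot 3: cost 2 + 13 = 15 ≤ 23, expected clicks 14 + 10 = 24.
slot 2 + slot 5 + slot 1: cost 10 + 2 + 7 = 19 ≤ 23, expected clicks 3 + 14 + 2 = 19.
Best is slot 5, slot 1, and slot 3 with total expected clicks 26.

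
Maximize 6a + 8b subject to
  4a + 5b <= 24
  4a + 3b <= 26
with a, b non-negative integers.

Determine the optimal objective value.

38

(a,b)=(1,4) is feasible, giving 38.
(a,b)=(2,3) is feasible, giving 36.
Maximum is 38 at (a,b)=(1,4).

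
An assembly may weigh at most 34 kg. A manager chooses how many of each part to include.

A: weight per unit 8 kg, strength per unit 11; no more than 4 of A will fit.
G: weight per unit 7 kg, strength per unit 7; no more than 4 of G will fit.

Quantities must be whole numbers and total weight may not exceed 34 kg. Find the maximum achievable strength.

44

Take 4×A: weight 32 ≤ 34, strength 4·11 = 44.
A has the best ratio (11/8) and is taken to its limit of 4; remaining capacity is filled optimally with the others.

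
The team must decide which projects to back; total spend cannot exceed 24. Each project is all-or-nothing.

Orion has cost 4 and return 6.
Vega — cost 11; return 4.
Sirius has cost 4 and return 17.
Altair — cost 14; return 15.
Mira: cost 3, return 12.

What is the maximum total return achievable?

This is a 0-1 knapsack instance.
Take Sirius, Altair, and Mira: cost 4 + 14 + 3 = 21 ≤ 24, return 17 + 15 + 12 = 44.
No other feasible combination does better.

44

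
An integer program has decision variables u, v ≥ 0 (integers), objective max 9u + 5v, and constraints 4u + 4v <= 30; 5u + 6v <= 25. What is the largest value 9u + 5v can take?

(u,v)=(5,0): 4·5+4·0=20≤30, 5·5+6·0=25≤25, objective 45.
(u,v)=(4,0): 4·4+4·0=16≤30, 5·4+6·0=20≤25, objective 36.
Maximum is 45 at (u,v)=(5,0).

45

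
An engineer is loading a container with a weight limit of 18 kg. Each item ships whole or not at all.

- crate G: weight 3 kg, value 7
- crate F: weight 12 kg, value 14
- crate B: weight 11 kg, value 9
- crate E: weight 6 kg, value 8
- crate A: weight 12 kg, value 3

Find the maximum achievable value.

22

This is an integer program with binary decision variables.
crate G + crate F: weight 3 + 12 = 15 ≤ 18, value 7 + 14 = 21.
crate F + crate E: weight 12 + 6 = 18 ≤ 18, value 14 + 8 = 22.
crate B + crate E: weight 11 + 6 = 17 ≤ 18, value 9 + 8 = 17.
Best is crate F and crate E with total value 22.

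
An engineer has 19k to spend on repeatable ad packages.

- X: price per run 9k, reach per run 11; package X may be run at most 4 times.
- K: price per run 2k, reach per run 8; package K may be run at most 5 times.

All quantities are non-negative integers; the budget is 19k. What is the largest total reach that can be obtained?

1×X and 4×K: price 17 ≤ 19, reach 1·11 + 4·8 = 43.
1×X and 5×K: price 19 ≤ 19, reach 1·11 + 5·8 = 51.
Best is 51.

51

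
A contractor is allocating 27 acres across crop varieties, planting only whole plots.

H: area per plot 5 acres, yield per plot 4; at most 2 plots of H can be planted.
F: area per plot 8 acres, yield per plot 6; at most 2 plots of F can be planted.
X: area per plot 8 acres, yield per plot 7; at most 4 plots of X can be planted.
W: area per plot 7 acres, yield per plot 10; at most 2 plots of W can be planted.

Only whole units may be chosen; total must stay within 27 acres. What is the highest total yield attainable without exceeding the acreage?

31

W has the best ratio (10/7); taking only W gives at most 2×10 = 20 (stopped by the supply cap of 2).
Mixing does better — 1×H, 1×X, and 2×W: area 27 ≤ 27, yield 1·4 + 1·7 + 2·10 = 31.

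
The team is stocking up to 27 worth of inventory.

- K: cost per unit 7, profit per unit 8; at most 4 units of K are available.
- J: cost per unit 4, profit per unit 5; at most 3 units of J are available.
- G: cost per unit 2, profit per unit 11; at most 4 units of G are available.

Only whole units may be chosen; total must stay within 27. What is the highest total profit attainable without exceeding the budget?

2×K, 1×J, and 4×G: cost 26 ≤ 27, profit 2·8 + 1·5 + 4·11 = 65.
1×K, 3×J, and 4×G: cost 27 ≤ 27, profit 1·8 + 3·5 + 4·11 = 67.
Best is 67.

67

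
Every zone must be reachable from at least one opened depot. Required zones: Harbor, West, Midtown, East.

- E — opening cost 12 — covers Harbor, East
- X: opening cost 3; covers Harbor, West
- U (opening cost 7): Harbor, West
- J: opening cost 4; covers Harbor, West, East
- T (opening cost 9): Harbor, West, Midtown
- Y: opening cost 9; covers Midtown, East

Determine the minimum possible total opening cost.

The greedy cost-per-new-zone heuristic would pick J and T for 13, but a cheaper cover exists.
Choose X and Y: together they cover Harbor, West, Midtown, East — every zone.
Total opening cost: 3 + 9 = 12.
No cover costs less than 12.

12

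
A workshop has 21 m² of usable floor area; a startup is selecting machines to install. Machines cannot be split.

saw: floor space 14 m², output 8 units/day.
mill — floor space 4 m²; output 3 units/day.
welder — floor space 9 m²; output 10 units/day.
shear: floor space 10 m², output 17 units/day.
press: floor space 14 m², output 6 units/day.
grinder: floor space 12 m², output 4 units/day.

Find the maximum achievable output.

Take welder and shear: floor space 9 + 10 = 19 ≤ 21, output 10 + 17 = 27.
No other feasible combination does better.

27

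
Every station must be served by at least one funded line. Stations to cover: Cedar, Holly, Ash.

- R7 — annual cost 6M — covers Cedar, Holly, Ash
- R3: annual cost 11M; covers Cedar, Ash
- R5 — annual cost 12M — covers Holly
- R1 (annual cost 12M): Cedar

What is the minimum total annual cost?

6

This is an integer covering problem.
R7 alone covers Cedar, Holly, Ash — every station.
Total annual cost: 6.
No cover costs less than 6.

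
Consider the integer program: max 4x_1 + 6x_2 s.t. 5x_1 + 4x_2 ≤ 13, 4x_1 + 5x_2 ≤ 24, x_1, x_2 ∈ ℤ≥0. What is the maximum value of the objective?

(x_1,x_2)=(0,3) is feasible, giving 18.
(x_1,x_2)=(1,2) is feasible, giving 16.
No feasible integer point exceeds 18.

18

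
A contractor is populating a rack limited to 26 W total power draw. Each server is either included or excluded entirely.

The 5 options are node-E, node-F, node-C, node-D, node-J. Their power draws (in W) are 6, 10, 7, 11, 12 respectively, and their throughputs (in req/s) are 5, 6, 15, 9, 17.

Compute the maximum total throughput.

Allowing fractional choices, the relaxed optimum would be about 37.8, but servers are indivisible.
node-E + node-C + node-D: power draw 6 + 7 + 11 = 24 ≤ 26, throughput 5 + 15 + 9 = 29.
node-E + node-C + node-J: power draw 6 + 7 + 12 = 25 ≤ 26, throughput 5 + 15 + 17 = 37.
node-C + node-J: power draw 7 + 12 = 19 ≤ 26, throughput 15 + 17 = 32.
Best is node-E, node-C, and node-J with total throughput 37.

37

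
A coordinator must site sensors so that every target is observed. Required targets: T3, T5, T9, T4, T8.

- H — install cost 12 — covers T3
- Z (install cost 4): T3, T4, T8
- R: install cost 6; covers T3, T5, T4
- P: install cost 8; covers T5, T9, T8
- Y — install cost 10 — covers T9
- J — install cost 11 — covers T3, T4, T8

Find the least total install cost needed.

Choose Z and P: together they cover T3, T5, T9, T4, T8 — every target.
Total install cost: 4 + 8 = 12.
No cover costs less than 12.

12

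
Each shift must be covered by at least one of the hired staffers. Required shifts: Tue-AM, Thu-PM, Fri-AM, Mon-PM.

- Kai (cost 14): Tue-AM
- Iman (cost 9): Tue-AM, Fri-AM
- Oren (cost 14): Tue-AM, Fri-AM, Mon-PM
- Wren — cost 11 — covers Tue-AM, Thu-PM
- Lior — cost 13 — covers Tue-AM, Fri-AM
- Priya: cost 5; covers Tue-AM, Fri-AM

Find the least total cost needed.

The greedy cost-per-new-shift heuristic would pick Priya, Wren, and Oren for 30, but a cheaper cover exists.
Choose Oren and Wren: together they cover Tue-AM, Thu-PM, Fri-AM, Mon-PM — every shift.
Total cost: 14 + 11 = 25.
No cover costs less than 25.

25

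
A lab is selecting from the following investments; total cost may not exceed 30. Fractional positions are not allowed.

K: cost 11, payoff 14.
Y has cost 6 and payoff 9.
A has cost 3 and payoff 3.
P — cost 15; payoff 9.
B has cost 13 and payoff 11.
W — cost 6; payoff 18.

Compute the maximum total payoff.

44

K + Y + W: cost 11 + 6 + 6 = 23 ≤ 30, payoff 14 + 9 + 18 = 41.
K + B + W: cost 11 + 13 + 6 = 30 ≤ 30, payoff 14 + 11 + 18 = 43.
K + Y + A + W: cost 11 + 6 + 3 + 6 = 26 ≤ 30, payoff 14 + 9 + 3 + 18 = 44.
Best is K, Y, A, and W with total payoff 44.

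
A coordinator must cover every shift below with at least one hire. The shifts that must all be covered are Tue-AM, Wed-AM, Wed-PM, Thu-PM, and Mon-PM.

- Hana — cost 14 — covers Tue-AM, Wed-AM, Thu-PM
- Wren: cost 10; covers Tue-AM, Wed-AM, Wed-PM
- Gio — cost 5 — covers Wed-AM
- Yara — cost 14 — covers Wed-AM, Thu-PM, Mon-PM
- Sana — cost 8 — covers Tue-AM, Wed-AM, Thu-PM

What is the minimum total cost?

This is a weighted set-cover instance.
The greedy cost-per-new-shift heuristic would pick Sana, Wren, and Yara for 32, but a cheaper cover exists.
Choose Wren and Yara: together they cover Tue-AM, Wed-AM, Wed-PM, Thu-PM, Mon-PM — every shift.
Total cost: 10 + 14 = 24.
No cover costs less than 24.

24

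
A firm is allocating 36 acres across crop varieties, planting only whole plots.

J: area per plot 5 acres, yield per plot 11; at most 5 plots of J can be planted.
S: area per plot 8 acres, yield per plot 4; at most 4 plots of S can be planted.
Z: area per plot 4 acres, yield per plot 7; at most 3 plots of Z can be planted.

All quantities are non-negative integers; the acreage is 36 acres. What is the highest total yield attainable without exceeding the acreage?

69

This is a bounded integer knapsack.
Take 5×J and 2×Z: area 33 ≤ 36, yield 5·11 + 2·7 = 69.
J has the best ratio (11/5) and is taken to its limit of 5; remaining capacity is filled optimally with the others.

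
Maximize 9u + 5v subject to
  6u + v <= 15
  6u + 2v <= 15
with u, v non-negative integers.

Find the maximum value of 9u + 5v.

35

(u,v)=(0,7) is feasible, giving 35.
(u,v)=(0,6) is feasible, giving 30.
Maximum is 35 at (u,v)=(0,7).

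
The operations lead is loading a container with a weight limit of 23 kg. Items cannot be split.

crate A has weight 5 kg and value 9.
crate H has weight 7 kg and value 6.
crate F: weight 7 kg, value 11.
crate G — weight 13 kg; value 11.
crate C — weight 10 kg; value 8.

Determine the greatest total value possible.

Allowing fractional choices, the relaxed optimum would be about 29.4, but items are indivisible.
crate A + crate H + crate F: weight 5 + 7 + 7 = 19 ≤ 23, value 9 + 6 + 11 = 26.
crate A + crate F + crate C: weight 5 + 7 + 10 = 22 ≤ 23, value 9 + 11 + 8 = 28.
crate A + crate H + crate C: weight 5 + 7 + 10 = 22 ≤ 23, value 9 + 6 + 8 = 23.
Best is crate A, crate F, and crate C with total value 28.

28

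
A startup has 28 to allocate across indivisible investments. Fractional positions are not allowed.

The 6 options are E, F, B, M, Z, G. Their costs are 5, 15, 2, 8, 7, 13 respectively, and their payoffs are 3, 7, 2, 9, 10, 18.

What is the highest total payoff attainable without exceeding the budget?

37

M + Z + G: cost 8 + 7 + 13 = 28 ≤ 28, payoff 9 + 10 + 18 = 37.
E + B + Z + G: cost 5 + 2 + 7 + 13 = 27 ≤ 28, payoff 3 + 2 + 10 + 18 = 33.
Best is M, Z, and G with total payoff 37.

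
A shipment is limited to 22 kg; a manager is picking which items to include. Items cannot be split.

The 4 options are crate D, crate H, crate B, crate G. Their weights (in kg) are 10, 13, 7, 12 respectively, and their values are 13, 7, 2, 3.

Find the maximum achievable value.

Take crate D and crate G: weight 10 + 12 = 22 ≤ 22, value 13 + 3 = 16.
No other feasible combination does better.

16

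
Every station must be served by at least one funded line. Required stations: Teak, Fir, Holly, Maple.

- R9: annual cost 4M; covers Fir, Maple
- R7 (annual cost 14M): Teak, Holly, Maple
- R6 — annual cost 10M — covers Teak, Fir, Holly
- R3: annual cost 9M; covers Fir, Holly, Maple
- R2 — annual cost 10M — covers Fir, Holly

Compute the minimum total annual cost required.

Choose R9 and R6: together they cover Teak, Fir, Holly, Maple — every station.
Total annual cost: 4 + 10 = 14.
No cover costs less than 14.

14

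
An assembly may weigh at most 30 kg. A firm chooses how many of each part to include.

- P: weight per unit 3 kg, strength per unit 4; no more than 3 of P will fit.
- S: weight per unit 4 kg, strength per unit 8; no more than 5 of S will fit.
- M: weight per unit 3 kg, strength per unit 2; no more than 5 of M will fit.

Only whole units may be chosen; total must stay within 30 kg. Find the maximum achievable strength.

52

This is a bounded integer knapsack.
3×P and 5×S: weight 29 ≤ 30, strength 3·4 + 5·8 = 52.
2×P, 5×S, and 1×M: weight 29 ≤ 30, strength 2·4 + 5·8 + 1·2 = 50.
Best is 52.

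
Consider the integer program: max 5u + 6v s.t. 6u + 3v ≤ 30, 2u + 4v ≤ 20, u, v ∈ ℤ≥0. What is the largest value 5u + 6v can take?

(u,v)=(2,4): 6·2+3·4=24≤30, 2·2+4·4=20≤20, objective 34.
(u,v)=(3,3): 6·3+3·3=27≤30, 2·3+4·3=18≤20, objective 33.
(u,v)=(4,2): 6·4+3·2=30≤30, 2·4+4·2=16≤20, objective 32.
(u,v)=(1,4): 6·1+3·4=18≤30, 2·1+4·4=18≤20, objective 29.
The best lattice point is (2,4), giving 34.

34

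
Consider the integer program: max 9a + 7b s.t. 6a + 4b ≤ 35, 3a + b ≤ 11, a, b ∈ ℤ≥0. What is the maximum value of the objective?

58

(a,b)=(1,7) is feasible, giving 58.
(a,b)=(0,8) is feasible, giving 56.
Maximum is 58 at (a,b)=(1,7).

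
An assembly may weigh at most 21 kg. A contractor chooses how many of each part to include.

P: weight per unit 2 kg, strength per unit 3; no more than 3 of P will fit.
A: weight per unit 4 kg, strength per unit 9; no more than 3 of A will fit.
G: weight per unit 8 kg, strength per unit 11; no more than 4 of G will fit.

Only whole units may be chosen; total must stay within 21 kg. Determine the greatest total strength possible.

38

Take 3×A and 1×G: weight 20 ≤ 21, strength 3·9 + 1·11 = 38.
A has the best ratio (9/4) and is taken to its limit of 3; remaining capacity is filled optimally with the others.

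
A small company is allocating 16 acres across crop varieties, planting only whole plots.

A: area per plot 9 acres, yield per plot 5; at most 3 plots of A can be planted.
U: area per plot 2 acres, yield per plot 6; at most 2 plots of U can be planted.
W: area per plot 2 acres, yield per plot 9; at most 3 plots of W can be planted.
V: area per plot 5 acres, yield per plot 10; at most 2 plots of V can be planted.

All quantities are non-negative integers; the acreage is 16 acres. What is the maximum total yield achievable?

49

This is a bounded integer knapsack.
2×U, 3×W, and 1×V: area 15 ≤ 16, yield 2·6 + 3·9 + 1·10 = 49.
3×W and 2×V: area 16 ≤ 16, yield 3·9 + 2·10 = 47.
Best is 49.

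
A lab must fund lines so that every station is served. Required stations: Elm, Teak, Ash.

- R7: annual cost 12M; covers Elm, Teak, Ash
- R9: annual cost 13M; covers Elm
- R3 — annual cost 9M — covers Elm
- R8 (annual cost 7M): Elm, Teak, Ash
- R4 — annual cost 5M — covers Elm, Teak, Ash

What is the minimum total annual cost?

R4 alone covers Elm, Teak, Ash — every station.
Total annual cost: 5.
No cover costs less than 5.

5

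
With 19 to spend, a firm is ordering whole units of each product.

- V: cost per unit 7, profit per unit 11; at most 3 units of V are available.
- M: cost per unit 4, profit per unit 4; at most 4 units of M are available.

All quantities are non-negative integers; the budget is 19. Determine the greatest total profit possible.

2×V and 1×M: cost 18 ≤ 19, profit 2·11 + 1·4 = 26.
1×V and 3×M: cost 19 ≤ 19, profit 1·11 + 3·4 = 23.
Best is 26.

26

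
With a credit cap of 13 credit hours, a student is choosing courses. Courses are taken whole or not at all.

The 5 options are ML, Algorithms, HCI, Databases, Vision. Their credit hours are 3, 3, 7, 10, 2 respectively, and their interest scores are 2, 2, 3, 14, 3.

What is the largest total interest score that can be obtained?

17

Databases + Vision: credit hours 10 + 2 = 12 ≤ 13, interest score 14 + 3 = 17.
ML + Databases: credit hours 3 + 10 = 13 ≤ 13, interest score 2 + 14 = 16.
Algorithms + Databases: credit hours 3 + 10 = 13 ≤ 13, interest score 2 + 14 = 16.
Best is Databases and Vision with total interest score 17.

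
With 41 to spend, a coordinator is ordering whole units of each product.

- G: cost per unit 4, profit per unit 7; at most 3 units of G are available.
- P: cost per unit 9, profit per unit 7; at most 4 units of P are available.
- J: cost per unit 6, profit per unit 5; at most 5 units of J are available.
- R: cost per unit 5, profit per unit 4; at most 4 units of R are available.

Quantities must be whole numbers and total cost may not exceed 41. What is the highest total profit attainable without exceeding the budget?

45

Take 3×G, 4×J, and 1×R: cost 41 ≤ 41, profit 3·7 + 4·5 + 1·4 = 45.
G has the best ratio (7/4) and is taken to its limit of 3; remaining capacity is filled optimally with the others.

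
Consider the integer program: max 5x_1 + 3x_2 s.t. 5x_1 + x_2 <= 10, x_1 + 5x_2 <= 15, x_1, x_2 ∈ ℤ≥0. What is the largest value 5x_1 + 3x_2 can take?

(x_1,x_2)=(1,2): 5·1+1·2=7≤10, 1·1+5·2=11≤15, objective 11.
(x_1,x_2)=(0,3): 5·0+1·3=3≤10, 1·0+5·3=15≤15, objective 9.
(x_1,x_2)=(1,1): 5·1+1·1=6≤10, 1·1+5·1=6≤15, objective 8.
(x_1,x_2)=(0,2): 5·0+1·2=2≤10, 1·0+5·2=10≤15, objective 6.
No feasible integer point exceeds 11.

11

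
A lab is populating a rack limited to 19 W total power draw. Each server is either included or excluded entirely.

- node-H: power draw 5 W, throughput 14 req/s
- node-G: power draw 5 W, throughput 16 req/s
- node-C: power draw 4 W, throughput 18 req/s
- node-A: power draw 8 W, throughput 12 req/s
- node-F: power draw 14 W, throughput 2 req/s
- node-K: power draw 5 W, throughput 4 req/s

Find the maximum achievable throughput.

52

This is an integer program with binary decision variables.
Allowing fractional choices, the relaxed optimum would be about 55.5, but servers are indivisible.
node-H + node-G + node-C + node-K: power draw 5 + 5 + 4 + 5 = 19 ≤ 19, throughput 14 + 16 + 18 + 4 = 52.
node-H + node-G + node-C: power draw 5 + 5 + 4 = 14 ≤ 19, throughput 14 + 16 + 18 = 48.
node-G + node-C + node-A: power draw 5 + 4 + 8 = 17 ≤ 19, throughput 16 + 18 + 12 = 46.
Best is node-H, node-G, node-C, and node-K with total throughput 52.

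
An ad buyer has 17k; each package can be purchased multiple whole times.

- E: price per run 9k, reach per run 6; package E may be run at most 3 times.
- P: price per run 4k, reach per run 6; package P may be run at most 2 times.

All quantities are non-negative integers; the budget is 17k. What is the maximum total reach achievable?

18

P has the best ratio (6/4); taking only P gives at most 2×6 = 12 (stopped by the supply cap of 2).
Mixing does better — 1×E and 2×P: price 17 ≤ 17, reach 1·6 + 2·6 = 18.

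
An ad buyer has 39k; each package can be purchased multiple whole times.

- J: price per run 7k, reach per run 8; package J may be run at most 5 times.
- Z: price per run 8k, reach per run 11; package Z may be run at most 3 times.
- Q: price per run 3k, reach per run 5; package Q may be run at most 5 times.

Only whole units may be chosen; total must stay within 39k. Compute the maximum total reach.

This is a bounded integer knapsack.
Take 3×Z and 5×Q: price 39 ≤ 39, reach 3·11 + 5·5 = 58.
Q has the best ratio (5/3) and is taken to its limit of 5; remaining capacity is filled optimally with the others.

58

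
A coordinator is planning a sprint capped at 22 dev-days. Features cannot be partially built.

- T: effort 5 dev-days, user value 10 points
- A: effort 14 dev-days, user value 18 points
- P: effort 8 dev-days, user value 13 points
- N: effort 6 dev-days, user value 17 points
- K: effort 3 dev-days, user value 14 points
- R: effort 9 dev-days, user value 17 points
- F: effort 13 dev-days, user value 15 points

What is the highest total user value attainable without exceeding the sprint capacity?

54

This is a 0-1 knapsack instance.
Allowing fractional choices, the relaxed optimum would be about 56.1, but features are indivisible.
N + K + R: effort 6 + 3 + 9 = 18 ≤ 22, user value 17 + 14 + 17 = 48.
T + P + N + K: effort 5 + 8 + 6 + 3 = 22 ≤ 22, user value 10 + 13 + 17 + 14 = 54.
Best is T, P, N, and K with total user value 54.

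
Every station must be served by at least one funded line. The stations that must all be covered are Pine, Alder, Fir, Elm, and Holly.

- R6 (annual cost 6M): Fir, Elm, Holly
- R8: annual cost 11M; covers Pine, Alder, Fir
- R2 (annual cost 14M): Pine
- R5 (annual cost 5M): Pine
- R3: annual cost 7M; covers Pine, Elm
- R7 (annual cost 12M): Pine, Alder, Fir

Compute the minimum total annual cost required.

The greedy cost-per-new-station heuristic would pick R6, R5, and R8 for 22, but a cheaper cover exists.
Choose R6 and R8: together they cover Pine, Alder, Fir, Elm, Holly — every station.
Total annual cost: 6 + 11 = 17.
No cover costs less than 17.

17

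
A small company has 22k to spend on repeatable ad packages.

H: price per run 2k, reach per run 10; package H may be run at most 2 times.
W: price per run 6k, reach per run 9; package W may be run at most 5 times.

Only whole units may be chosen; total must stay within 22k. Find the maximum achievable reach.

47

2×H and 3×W: price 22 ≤ 22, reach 2·10 + 3·9 = 47.
2×H and 2×W: price 16 ≤ 22, reach 2·10 + 2·9 = 38.
Best is 47.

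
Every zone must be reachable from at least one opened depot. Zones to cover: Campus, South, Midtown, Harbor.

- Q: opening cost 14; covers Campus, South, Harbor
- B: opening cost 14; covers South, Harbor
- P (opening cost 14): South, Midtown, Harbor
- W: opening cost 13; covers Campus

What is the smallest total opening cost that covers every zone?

This is an integer covering problem.
The greedy cost-per-new-zone heuristic would pick Q and P for 28, but a cheaper cover exists.
Choose P and W: together they cover Campus, South, Midtown, Harbor — every zone.
Total opening cost: 14 + 13 = 27.
No cover costs less than 27.

27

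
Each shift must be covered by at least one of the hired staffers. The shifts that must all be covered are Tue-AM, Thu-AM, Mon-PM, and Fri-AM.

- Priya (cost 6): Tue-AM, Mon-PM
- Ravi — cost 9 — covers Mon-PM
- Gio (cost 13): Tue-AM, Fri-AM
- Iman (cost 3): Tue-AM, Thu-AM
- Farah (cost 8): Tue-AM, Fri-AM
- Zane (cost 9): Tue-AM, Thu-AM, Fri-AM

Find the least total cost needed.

15

This is an integer covering problem.
The greedy cost-per-new-shift heuristic would pick Iman, Priya, and Farah for 17, but a cheaper cover exists.
Choose Priya and Zane: together they cover Tue-AM, Thu-AM, Mon-PM, Fri-AM — every shift.
Total cost: 6 + 9 = 15.
No cover costs less than 15.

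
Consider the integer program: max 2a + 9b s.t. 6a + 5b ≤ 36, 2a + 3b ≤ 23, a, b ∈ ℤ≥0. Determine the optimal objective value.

63

(a,b)=(0,7): 6·0+5·7=35≤36, 2·0+3·7=21≤23, objective 63.
(a,b)=(1,6): 6·1+5·6=36≤36, 2·1+3·6=20≤23, objective 56.
No feasible integer point exceeds 63.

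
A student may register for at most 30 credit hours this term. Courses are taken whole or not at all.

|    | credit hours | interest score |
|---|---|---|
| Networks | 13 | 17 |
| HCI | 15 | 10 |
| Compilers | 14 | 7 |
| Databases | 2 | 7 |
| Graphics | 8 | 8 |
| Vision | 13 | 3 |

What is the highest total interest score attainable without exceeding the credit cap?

Take Networks, HCI, and Databases: credit hours 13 + 15 + 2 = 30 ≤ 30, interest score 17 + 10 + 7 = 34.
No other feasible combination does better.

34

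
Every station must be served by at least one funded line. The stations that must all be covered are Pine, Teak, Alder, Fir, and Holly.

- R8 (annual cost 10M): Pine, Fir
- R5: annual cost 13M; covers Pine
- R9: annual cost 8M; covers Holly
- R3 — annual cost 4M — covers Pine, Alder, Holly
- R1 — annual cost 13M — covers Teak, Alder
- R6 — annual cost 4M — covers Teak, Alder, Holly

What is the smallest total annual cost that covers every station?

14

This is a weighted set-cover instance.
Choose R8 and R6: together they cover Pine, Teak, Alder, Fir, Holly — every station.
Total annual cost: 10 + 4 = 14.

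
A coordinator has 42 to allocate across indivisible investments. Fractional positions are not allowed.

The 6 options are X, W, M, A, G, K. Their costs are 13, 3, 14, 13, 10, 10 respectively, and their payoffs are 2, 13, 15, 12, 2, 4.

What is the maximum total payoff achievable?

Treat it as a binary knapsack problem.
Take W, M, A, and K: cost 3 + 14 + 13 + 10 = 40 ≤ 42, payoff 13 + 15 + 12 + 4 = 44.
No other feasible combination does better.

44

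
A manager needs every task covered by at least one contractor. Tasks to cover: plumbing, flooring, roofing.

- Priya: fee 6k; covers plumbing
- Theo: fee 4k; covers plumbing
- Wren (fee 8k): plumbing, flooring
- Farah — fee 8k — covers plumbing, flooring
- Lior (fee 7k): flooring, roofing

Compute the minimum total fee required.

11

Choose Theo and Lior: together they cover plumbing, flooring, roofing — every task.
Total fee: 4 + 7 = 11.
No cover costs less than 11.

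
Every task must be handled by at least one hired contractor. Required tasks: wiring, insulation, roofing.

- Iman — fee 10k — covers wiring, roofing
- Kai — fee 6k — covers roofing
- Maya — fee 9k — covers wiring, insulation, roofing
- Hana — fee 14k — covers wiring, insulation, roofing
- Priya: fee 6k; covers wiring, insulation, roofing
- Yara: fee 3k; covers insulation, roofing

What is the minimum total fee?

Priya alone covers wiring, insulation, roofing — every task.
Total fee: 6.

6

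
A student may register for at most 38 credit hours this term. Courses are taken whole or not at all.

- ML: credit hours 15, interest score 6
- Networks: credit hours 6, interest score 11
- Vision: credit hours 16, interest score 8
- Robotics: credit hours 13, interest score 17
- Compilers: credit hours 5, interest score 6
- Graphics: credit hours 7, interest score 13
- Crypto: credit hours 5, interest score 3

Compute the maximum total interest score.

This is an integer program with binary decision variables.
Allowing fractional choices, the relaxed optimum would be about 51.0, but courses are indivisible.
Networks + Robotics + Compilers + Graphics: credit hours 6 + 13 + 5 + 7 = 31 ≤ 38, interest score 11 + 17 + 6 + 13 = 47.
Networks + Robotics + Graphics + Crypto: credit hours 6 + 13 + 7 + 5 = 31 ≤ 38, interest score 11 + 17 + 13 + 3 = 44.
Networks + Robotics + Compilers + Graphics + Crypto: credit hours 6 + 13 + 5 + 7 + 5 = 36 ≤ 38, interest score 11 + 17 + 6 + 13 + 3 = 50.
Best is Networks, Robotics, Compilers, Graphics, and Crypto with total interest score 50.

50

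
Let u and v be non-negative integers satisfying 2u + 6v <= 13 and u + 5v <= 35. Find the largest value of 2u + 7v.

14

The continuous relaxation peaks at (0, 2.17) with value 15.17; rounding to a feasible lattice point costs some objective.
(u,v)=(0,2): 2·0+6·2=12≤13, 1·0+5·2=10≤35, objective 14.
(u,v)=(1,1): 2·1+6·1=8≤13, 1·1+5·1=6≤35, objective 9.
The best lattice point is (0,2), giving 14.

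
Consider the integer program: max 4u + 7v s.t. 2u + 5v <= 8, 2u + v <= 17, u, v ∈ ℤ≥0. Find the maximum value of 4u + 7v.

16

(u,v)=(4,0): 2·4+5·0=8≤8, 2·4+1·0=8≤17, objective 16.
(u,v)=(3,0): 2·3+5·0=6≤8, 2·3+1·0=6≤17, objective 12.
The best lattice point is (4,0), giving 16.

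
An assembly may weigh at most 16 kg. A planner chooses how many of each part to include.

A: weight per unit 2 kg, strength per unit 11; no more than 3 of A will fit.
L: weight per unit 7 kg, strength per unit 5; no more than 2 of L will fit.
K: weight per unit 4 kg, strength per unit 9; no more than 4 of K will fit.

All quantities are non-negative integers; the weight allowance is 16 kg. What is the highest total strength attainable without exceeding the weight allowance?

Take 3×A and 2×K: weight 14 ≤ 16, strength 3·11 + 2·9 = 51.
A has the best ratio (11/2) and is taken to its limit of 3; remaining capacity is filled optimally with the others.

51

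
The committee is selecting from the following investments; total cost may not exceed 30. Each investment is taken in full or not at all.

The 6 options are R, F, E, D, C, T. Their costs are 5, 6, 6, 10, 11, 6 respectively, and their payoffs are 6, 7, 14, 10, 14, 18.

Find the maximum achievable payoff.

This is an integer program with binary decision variables.
Allowing fractional choices, the relaxed optimum would be about 54.3, but investments are indivisible.
F + E + C + T: cost 6 + 6 + 11 + 6 = 29 ≤ 30, payoff 7 + 14 + 14 + 18 = 53.
F + E + D + T: cost 6 + 6 + 10 + 6 = 28 ≤ 30, payoff 7 + 14 + 10 + 18 = 49.
R + E + C + T: cost 5 + 6 + 11 + 6 = 28 ≤ 30, payoff 6 + 14 + 14 + 18 = 52.
Best is F, E, C, and T with total payoff 53.

53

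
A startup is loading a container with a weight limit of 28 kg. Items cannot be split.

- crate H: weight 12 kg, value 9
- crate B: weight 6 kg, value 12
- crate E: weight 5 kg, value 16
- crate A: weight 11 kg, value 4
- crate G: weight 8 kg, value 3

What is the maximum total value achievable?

crate B + crate E + crate A: weight 6 + 5 + 11 = 22 ≤ 28, value 12 + 16 + 4 = 32.
crate H + crate B + crate E: weight 12 + 6 + 5 = 23 ≤ 28, value 9 + 12 + 16 = 37.
Best is crate H, crate B, and crate E with total value 37.

37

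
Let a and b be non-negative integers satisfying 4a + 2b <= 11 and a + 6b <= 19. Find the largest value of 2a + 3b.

(a,b)=(1,3): 4·1+2·3=10≤11, 1·1+6·3=19≤19, objective 11.
(a,b)=(0,3): 4·0+2·3=6≤11, 1·0+6·3=18≤19, objective 9.
(a,b)=(1,2): 4·1+2·2=8≤11, 1·1+6·2=13≤19, objective 8.
(a,b)=(2,1): 4·2+2·1=10≤11, 1·2+6·1=8≤19, objective 7.
No feasible integer point exceeds 11.

11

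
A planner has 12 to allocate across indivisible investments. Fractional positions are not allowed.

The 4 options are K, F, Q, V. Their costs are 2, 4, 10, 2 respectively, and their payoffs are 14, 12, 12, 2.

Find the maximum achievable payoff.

K + F + V: cost 2 + 4 + 2 = 8 ≤ 12, payoff 14 + 12 + 2 = 28.
K + F: cost 2 + 4 = 6 ≤ 12, payoff 14 + 12 = 26.
K + Q: cost 2 + 10 = 12 ≤ 12, payoff 14 + 12 = 26.
Best is K, F, and V with total payoff 28.

28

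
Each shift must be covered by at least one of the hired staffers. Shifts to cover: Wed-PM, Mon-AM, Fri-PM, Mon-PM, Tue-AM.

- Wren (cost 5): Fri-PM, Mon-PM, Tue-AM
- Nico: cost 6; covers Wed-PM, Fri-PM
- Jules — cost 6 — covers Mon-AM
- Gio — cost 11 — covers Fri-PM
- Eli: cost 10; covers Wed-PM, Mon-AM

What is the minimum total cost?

Choose Wren and Eli: together they cover Wed-PM, Mon-AM, Fri-PM, Mon-PM, Tue-AM — every shift.
Total cost: 5 + 10 = 15.
No cover costs less than 15.

15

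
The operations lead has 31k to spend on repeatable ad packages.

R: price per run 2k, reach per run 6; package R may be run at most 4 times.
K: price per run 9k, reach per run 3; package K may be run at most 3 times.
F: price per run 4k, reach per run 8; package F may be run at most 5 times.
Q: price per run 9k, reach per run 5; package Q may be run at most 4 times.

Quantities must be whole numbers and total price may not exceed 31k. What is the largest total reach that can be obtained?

This is a bounded integer knapsack.
R has the best ratio (6/2); taking only R gives at most 4×6 = 24 (stopped by the supply cap of 4).
Mixing does better — 4×R and 5×F: price 28 ≤ 31, reach 4·6 + 5·8 = 64.

64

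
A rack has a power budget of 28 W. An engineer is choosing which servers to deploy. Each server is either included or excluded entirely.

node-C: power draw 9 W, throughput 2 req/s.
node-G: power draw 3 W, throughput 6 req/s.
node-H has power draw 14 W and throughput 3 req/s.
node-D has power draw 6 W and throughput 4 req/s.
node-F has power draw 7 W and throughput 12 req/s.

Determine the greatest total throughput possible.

Treat it as a binary knapsack problem.
Allowing fractional choices, the relaxed optimum would be about 24.6, but servers are indivisible.
node-G + node-H + node-F: power draw 3 + 14 + 7 = 24 ≤ 28, throughput 6 + 3 + 12 = 21.
node-C + node-G + node-D + node-F: power draw 9 + 3 + 6 + 7 = 25 ≤ 28, throughput 2 + 6 + 4 + 12 = 24.
node-G + node-D + node-F: power draw 3 + 6 + 7 = 16 ≤ 28, throughput 6 + 4 + 12 = 22.
Best is node-C, node-G, node-D, and node-F with total throughput 24.

24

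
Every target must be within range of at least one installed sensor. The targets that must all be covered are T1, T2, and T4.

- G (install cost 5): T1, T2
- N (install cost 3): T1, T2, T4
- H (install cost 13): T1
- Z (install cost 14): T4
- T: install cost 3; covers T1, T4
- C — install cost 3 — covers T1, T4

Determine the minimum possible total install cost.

3

This is a weighted set-cover instance.
N alone covers T1, T2, T4 — every target.
Total install cost: 3.
No cover costs less than 3.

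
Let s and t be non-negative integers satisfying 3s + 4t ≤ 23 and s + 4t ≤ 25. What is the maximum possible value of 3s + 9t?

48

(s,t)=(1,5): 3·1+4·5=23≤23, 1·1+4·5=21≤25, objective 48.
(s,t)=(0,5): 3·0+4·5=20≤23, 1·0+4·5=20≤25, objective 45.
Maximum is 48 at (s,t)=(1,5).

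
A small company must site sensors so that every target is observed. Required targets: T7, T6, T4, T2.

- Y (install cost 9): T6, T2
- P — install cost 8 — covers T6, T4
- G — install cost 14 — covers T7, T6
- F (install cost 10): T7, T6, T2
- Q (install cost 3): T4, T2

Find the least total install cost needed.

13

This is a weighted set-cover instance.
Choose F and Q: together they cover T7, T6, T4, T2 — every target.
Total install cost: 10 + 3 = 13.
No cover costs less than 13.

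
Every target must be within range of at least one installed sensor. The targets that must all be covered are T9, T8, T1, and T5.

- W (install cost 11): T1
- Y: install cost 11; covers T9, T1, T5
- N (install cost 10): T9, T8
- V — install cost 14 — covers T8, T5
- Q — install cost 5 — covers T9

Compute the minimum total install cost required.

Choose Y and N: together they cover T9, T8, T1, T5 — every target.
Total install cost: 11 + 10 = 21.
No cover costs less than 21.

21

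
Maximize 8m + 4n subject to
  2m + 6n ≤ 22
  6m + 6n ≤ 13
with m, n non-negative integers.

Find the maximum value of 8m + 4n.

16

The continuous relaxation peaks at (2.17, 0) with value 17.33; rounding to a feasible lattice point costs some objective.
(m,n)=(2,0): 2·2+6·0=4≤22, 6·2+6·0=12≤13, objective 16.
(m,n)=(1,1): 2·1+6·1=8≤22, 6·1+6·1=12≤13, objective 12.
(m,n)=(1,0): 2·1+6·0=2≤22, 6·1+6·0=6≤13, objective 8.
No feasible integer point exceeds 16.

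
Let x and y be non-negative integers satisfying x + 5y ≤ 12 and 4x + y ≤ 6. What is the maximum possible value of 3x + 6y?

(x,y)=(1,2): 1·1+5·2=11≤12, 4·1+1·2=6≤6, objective 15.
(x,y)=(0,2): 1·0+5·2=10≤12, 4·0+1·2=2≤6, objective 12.
Maximum is 15 at (x,y)=(1,2).

15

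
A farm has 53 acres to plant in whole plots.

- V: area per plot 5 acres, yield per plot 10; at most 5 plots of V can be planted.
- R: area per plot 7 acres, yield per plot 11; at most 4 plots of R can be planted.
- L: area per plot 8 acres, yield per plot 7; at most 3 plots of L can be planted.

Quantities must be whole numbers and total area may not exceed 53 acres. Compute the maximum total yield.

Take 5×V and 4×R: area 53 ≤ 53, yield 5·10 + 4·11 = 94.
V has the best ratio (10/5) and is taken to its limit of 5; remaining capacity is filled optimally with the others.

94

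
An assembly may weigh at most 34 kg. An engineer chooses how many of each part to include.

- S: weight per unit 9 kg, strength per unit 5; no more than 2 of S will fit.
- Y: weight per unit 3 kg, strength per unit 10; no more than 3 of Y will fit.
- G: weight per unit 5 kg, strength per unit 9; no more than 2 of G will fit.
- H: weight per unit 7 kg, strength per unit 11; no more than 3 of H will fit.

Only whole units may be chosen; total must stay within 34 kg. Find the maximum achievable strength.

70

3×Y, 2×G, and 2×H: weight 33 ≤ 34, strength 3·10 + 2·9 + 2·11 = 70.
3×Y and 3×H: weight 30 ≤ 34, strength 3·10 + 3·11 = 63.
Best is 70.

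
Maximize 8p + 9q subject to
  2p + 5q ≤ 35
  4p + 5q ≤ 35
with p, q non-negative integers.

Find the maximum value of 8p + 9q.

67

The continuous relaxation peaks at (8.75, 0) with value 70.00; rounding to a feasible lattice point costs some objective.
(p,q)=(5,3): 2·5+5·3=25≤35, 4·5+5·3=35≤35, objective 67.
(p,q)=(6,2): 2·6+5·2=22≤35, 4·6+5·2=34≤35, objective 66.
(p,q)=(7,1): 2·7+5·1=19≤35, 4·7+5·1=33≤35, objective 65.
No feasible integer point exceeds 67.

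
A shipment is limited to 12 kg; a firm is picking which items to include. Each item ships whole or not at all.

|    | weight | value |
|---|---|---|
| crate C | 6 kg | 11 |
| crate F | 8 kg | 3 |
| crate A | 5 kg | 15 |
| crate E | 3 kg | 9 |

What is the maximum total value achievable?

26

Treat it as a binary knapsack problem.
crate C + crate A: weight 6 + 5 = 11 ≤ 12, value 11 + 15 = 26.
crate C + crate E: weight 6 + 3 = 9 ≤ 12, value 11 + 9 = 20.
crate A + crate E: weight 5 + 3 = 8 ≤ 12, value 15 + 9 = 24.
Best is crate C and crate A with total value 26.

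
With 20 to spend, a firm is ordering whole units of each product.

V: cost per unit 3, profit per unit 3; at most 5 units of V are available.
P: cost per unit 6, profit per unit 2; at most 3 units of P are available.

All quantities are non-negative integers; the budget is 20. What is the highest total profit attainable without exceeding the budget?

V has the best ratio (3/3); taking only V gives at most 5×3 = 15 (stopped by the supply cap of 5).
Optimal: 5×V: cost 15 ≤ 20, profit 5·3 = 15.

15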